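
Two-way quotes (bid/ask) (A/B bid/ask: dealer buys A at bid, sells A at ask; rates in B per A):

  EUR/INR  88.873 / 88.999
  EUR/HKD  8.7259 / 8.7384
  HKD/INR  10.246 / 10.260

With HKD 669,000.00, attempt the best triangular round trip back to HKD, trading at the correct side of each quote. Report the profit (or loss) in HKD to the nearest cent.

Best loop HKD → INR → EUR → HKD:
HKD 669,000.00 × 10.246 (sell HKD at bid) = INR 6,854,574.00
INR 6,854,574.00 ÷ 88.999 (buy EUR at ask) = EUR 77,018.55
EUR 77,018.55 × 8.7259 (sell EUR at bid) = HKD 672,056.17

Net profit: HKD 3,056.17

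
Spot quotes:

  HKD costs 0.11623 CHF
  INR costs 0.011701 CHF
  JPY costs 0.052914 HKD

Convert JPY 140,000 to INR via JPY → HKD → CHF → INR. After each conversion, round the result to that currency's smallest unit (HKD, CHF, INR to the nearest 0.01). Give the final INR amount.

INR 73,586.02

JPY 140,000 × 0.052914 = HKD 7,407.96
HKD 7,407.96 × 0.11623 = CHF 861.03
CHF 861.03 ÷ 0.011701 = INR 73,586.02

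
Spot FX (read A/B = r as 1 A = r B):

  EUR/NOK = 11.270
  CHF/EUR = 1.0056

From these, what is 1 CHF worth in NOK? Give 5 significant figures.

1 CHF × 1.0056 = 1.0056 EUR
1.0056 EUR × 11.270 = 11.3331 NOK

CHF/NOK = 11.333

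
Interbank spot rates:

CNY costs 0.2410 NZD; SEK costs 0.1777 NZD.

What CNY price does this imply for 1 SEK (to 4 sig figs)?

SEK/CNY = 0.7373

1 SEK × 0.1777 = 0.1777 NZD
0.1777 NZD ÷ 0.2410 = 0.737344 CNY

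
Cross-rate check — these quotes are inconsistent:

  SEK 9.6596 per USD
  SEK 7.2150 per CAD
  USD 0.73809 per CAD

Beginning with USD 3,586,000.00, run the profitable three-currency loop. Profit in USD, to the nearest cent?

Profitable loop is USD → CAD → SEK → USD:
USD 3,586,000.00 ÷ 0.73809 = CAD 4,858,486.09
CAD 4,858,486.09 × 7.2150 = SEK 35,053,977.16
SEK 35,053,977.16 ÷ 9.6596 = USD 3,628,926.37
Profit = USD 3,628,926.37 − USD 3,586,000.00

Profit: USD 42,926.37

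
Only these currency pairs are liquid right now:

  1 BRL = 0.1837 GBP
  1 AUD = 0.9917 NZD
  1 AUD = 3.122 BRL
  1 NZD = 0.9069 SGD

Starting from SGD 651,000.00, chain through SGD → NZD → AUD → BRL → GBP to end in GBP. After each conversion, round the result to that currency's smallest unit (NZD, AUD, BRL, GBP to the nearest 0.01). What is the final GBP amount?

GBP 415,129.24

SGD 651,000.00 ÷ 0.9069 = NZD 717,829.97
NZD 717,829.97 ÷ 0.9917 = AUD 723,837.82
AUD 723,837.82 × 3.122 = BRL 2,259,821.67
BRL 2,259,821.67 × 0.1837 = GBP 415,129.24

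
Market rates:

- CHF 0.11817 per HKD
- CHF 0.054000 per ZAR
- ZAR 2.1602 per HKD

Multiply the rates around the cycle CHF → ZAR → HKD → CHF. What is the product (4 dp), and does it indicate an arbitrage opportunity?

Around CHF → ZAR → HKD → CHF: 1 ÷ 0.054000 ÷ 2.1602 × 0.11817 = 1.013023
Product > 1; profitable direction is CHF → ZAR → HKD → CHF.

1.0130 (arbitrage exists)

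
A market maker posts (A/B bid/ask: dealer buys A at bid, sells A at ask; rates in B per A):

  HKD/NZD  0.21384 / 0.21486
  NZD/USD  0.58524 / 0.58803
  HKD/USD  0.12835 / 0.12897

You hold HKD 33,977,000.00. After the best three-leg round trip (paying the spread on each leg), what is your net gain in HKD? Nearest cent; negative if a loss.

Net profit: HKD 539,428.23

Best loop HKD → USD → NZD → HKD:
HKD 33,977,000.00 × 0.12835 (sell HKD at bid) = USD 4,360,947.95
USD 4,360,947.95 ÷ 0.58803 (buy NZD at ask) = NZD 7,416,199.77
NZD 7,416,199.77 ÷ 0.21486 (buy HKD at ask) = HKD 34,516,428.23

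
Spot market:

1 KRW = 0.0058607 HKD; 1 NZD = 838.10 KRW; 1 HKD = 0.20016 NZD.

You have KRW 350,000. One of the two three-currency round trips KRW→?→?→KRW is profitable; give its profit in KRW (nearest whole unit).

Profitable loop is KRW → NZD → HKD → KRW:
KRW 350,000 ÷ 838.10 = NZD 417.61
NZD 417.61 ÷ 0.20016 = HKD 2,086.39
HKD 2,086.39 ÷ 0.0058607 = KRW 355,996
Profit = KRW 355,996 − KRW 350,000

Profit: KRW 5,996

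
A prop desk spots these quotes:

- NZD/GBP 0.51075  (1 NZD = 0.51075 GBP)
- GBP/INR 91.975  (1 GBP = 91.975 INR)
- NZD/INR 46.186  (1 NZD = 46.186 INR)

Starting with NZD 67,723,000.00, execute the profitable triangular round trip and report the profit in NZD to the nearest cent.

Profit: NZD 1,158,724.09

Profitable loop is NZD → GBP → INR → NZD:
NZD 67,723,000.00 × 0.51075 = GBP 34,589,522.25
GBP 34,589,522.25 × 91.975 = INR 3,181,371,308.94
INR 3,181,371,308.94 ÷ 46.186 = NZD 68,881,724.09
Profit = NZD 68,881,724.09 − NZD 67,723,000.00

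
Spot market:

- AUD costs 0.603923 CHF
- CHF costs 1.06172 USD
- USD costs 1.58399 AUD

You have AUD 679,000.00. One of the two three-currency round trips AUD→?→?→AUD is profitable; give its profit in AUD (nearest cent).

Profit: AUD 10,626.24

Profitable loop is AUD → CHF → USD → AUD:
AUD 679,000.00 × 0.603923 = CHF 410,063.72
CHF 410,063.72 × 1.06172 = USD 435,372.85
USD 435,372.85 × 1.58399 = AUD 689,626.24
Profit = AUD 689,626.24 − AUD 679,000.00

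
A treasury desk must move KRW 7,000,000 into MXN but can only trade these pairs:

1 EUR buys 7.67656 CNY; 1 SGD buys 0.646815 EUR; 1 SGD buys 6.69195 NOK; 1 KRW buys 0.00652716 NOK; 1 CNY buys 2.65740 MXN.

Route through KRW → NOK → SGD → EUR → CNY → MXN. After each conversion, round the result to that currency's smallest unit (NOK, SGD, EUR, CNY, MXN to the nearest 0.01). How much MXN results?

MXN 90,089.31

KRW 7,000,000 × 0.00652716 = NOK 45,690.12
NOK 45,690.12 ÷ 6.69195 = SGD 6,827.62
SGD 6,827.62 × 0.646815 = EUR 4,416.21
EUR 4,416.21 × 7.67656 = CNY 33,901.30
CNY 33,901.30 × 2.65740 = MXN 90,089.31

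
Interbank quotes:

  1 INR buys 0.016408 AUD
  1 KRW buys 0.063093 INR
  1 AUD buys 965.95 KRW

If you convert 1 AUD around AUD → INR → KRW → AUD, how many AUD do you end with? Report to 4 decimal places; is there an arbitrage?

Around AUD → INR → KRW → AUD: 1 ÷ 0.016408 ÷ 0.063093 ÷ 965.95 = 1.000020
Product ≈ 1 (deviation 0.002%, within rounding noise).

1.0000 (no arbitrage)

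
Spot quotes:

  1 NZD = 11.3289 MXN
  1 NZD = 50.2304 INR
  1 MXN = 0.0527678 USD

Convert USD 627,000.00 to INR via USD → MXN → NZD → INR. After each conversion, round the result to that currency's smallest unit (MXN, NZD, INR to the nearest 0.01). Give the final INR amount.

INR 52,683,843.11

USD 627,000.00 ÷ 0.0527678 = MXN 11,882,246.37
MXN 11,882,246.37 ÷ 11.3289 = NZD 1,048,843.79
NZD 1,048,843.79 × 50.2304 = INR 52,683,843.11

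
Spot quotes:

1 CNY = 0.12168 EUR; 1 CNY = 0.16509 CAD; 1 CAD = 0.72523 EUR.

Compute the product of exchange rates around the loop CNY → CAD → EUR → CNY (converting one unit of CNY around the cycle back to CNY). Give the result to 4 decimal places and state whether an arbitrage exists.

0.9840 (arbitrage exists)

Around CNY → CAD → EUR → CNY: 1 × 0.16509 × 0.72523 ÷ 0.12168 = 0.983960
Product < 1; profitable direction is CNY → EUR → CAD → CNY.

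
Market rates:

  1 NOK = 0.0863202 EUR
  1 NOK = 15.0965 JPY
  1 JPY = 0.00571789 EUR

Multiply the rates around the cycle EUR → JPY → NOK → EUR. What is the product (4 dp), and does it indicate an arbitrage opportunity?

Around EUR → JPY → NOK → EUR: 1 ÷ 0.00571789 ÷ 15.0965 × 0.0863202 = 1.000001
Product ≈ 1 (deviation 0.000%, within rounding noise).

1.0000 (no arbitrage)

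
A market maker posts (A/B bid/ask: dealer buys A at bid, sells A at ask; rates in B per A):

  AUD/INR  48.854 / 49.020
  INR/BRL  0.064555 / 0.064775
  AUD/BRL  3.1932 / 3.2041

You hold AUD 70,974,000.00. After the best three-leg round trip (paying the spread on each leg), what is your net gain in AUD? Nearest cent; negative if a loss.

Best loop AUD → BRL → INR → AUD:
AUD 70,974,000.00 × 3.1932 (sell AUD at bid) = BRL 226,634,176.80
BRL 226,634,176.80 ÷ 0.064775 (buy INR at ask) = INR 3,498,790,842.15
INR 3,498,790,842.15 ÷ 49.020 (buy AUD at ask) = AUD 71,374,762.18

Net profit: AUD 400,762.18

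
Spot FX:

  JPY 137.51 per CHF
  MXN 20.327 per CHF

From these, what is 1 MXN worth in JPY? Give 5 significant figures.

1 MXN ÷ 20.327 = 0.0491957 CHF
0.0491957 CHF × 137.51 = 6.76489 JPY

MXN/JPY = 6.7649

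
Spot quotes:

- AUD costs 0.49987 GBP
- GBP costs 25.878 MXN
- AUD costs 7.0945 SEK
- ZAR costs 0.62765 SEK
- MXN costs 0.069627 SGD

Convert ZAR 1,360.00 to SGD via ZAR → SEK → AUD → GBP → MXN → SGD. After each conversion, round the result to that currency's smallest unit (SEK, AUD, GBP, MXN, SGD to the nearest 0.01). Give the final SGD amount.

ZAR 1,360.00 × 0.62765 = SEK 853.60
SEK 853.60 ÷ 7.0945 = AUD 120.32
AUD 120.32 × 0.49987 = GBP 60.14
GBP 60.14 × 25.878 = MXN 1,556.30
MXN 1,556.30 × 0.069627 = SGD 108.36

SGD 108.36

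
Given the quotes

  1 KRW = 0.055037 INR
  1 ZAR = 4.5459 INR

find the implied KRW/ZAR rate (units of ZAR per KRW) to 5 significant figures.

KRW/ZAR = 0.012107

1 KRW × 0.055037 = 0.055037 INR
0.055037 INR ÷ 4.5459 = 0.012107 ZAR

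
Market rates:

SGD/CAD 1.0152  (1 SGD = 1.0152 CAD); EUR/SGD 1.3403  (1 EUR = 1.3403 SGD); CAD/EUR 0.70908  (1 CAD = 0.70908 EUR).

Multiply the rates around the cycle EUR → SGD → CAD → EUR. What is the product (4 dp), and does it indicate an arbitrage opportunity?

0.9648 (arbitrage exists)

Around EUR → SGD → CAD → EUR: 1 × 1.3403 × 1.0152 × 0.70908 = 0.964826
Product < 1; profitable direction is EUR → CAD → SGD → EUR.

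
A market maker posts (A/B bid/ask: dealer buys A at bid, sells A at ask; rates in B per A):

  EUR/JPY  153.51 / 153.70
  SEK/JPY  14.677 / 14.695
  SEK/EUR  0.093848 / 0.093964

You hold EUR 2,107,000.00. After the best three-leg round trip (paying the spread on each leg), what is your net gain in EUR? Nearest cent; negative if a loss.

Best loop EUR → SEK → JPY → EUR:
EUR 2,107,000.00 ÷ 0.093964 (buy SEK at ask) = SEK 22,423,481.33
SEK 22,423,481.33 × 14.677 (sell SEK at bid) = JPY 329,109,436
JPY 329,109,436 ÷ 153.70 (buy EUR at ask) = EUR 2,141,245.51

Net profit: EUR 34,245.51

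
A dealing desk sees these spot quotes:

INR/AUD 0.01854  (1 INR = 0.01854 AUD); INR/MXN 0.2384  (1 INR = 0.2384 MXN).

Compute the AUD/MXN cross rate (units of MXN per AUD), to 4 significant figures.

1 AUD ÷ 0.01854 = 53.9374 INR
53.9374 INR × 0.2384 = 12.8587 MXN

AUD/MXN = 12.86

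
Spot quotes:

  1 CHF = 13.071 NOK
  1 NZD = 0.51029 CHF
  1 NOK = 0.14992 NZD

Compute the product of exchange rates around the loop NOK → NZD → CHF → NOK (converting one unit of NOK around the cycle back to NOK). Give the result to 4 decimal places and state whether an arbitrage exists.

1.0000 (no arbitrage)

Around NOK → NZD → CHF → NOK: 1 × 0.14992 × 0.51029 × 13.071 = 0.999966
Product ≈ 1 (deviation 0.003%, within rounding noise).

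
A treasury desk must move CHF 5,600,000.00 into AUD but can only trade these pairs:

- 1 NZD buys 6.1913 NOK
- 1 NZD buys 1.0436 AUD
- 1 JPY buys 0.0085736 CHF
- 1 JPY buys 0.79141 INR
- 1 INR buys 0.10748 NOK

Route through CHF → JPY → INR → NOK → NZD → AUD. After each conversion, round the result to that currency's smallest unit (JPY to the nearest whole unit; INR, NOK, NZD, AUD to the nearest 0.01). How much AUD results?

CHF 5,600,000.00 ÷ 0.0085736 = JPY 653,167,864
JPY 653,167,864 × 0.79141 = INR 516,923,579.25
INR 516,923,579.25 × 0.10748 = NOK 55,558,946.30
NOK 55,558,946.30 ÷ 6.1913 = NZD 8,973,712.52
NZD 8,973,712.52 × 1.0436 = AUD 9,364,966.39

AUD 9,364,966.39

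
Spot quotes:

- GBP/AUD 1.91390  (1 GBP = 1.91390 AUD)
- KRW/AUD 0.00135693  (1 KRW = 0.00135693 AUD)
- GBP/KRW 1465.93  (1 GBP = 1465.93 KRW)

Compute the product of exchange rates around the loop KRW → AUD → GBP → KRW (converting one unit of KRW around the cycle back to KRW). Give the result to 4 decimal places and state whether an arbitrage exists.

1.0393 (arbitrage exists)

Around KRW → AUD → GBP → KRW: 1 × 0.00135693 ÷ 1.91390 × 1465.93 = 1.039325
Product > 1; profitable direction is KRW → AUD → GBP → KRW.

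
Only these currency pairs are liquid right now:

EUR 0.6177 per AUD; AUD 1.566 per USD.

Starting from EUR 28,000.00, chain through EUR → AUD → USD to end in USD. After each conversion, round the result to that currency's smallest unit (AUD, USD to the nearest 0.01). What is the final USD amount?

EUR 28,000.00 ÷ 0.6177 = AUD 45,329.45
AUD 45,329.45 ÷ 1.566 = USD 28,946.01

USD 28,946.01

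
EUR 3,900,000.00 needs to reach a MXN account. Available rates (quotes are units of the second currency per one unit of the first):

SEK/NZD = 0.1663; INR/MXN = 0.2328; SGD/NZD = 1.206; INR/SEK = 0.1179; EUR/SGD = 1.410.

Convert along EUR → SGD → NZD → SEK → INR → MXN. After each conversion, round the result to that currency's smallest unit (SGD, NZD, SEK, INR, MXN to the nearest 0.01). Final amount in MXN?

MXN 78,742,273.36

EUR 3,900,000.00 × 1.410 = SGD 5,499,000.00
SGD 5,499,000.00 × 1.206 = NZD 6,631,794.00
NZD 6,631,794.00 ÷ 0.1663 = SEK 39,878,496.69
SEK 39,878,496.69 ÷ 0.1179 = INR 338,240,005.85
INR 338,240,005.85 × 0.2328 = MXN 78,742,273.36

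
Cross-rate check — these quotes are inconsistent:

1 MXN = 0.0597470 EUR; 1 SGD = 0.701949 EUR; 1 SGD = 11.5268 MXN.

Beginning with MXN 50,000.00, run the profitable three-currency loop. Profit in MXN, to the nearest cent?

Profitable loop is MXN → SGD → EUR → MXN:
MXN 50,000.00 ÷ 11.5268 = SGD 4,337.72
SGD 4,337.72 × 0.701949 = EUR 3,044.86
EUR 3,044.86 ÷ 0.0597470 = MXN 50,962.50
Profit = MXN 50,962.50 − MXN 50,000.00

Profit: MXN 962.50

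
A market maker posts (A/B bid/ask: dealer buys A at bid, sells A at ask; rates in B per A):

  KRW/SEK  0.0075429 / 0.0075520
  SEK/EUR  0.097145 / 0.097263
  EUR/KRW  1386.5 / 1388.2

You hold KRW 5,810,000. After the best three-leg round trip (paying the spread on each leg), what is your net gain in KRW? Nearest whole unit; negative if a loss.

Best loop KRW → SEK → EUR → KRW:
KRW 5,810,000 × 0.0075429 (sell KRW at bid) = SEK 43,824.25
SEK 43,824.25 × 0.097145 (sell SEK at bid) = EUR 4,257.31
EUR 4,257.31 × 1386.5 (sell EUR at bid) = KRW 5,902,756

Net profit: KRW 92,756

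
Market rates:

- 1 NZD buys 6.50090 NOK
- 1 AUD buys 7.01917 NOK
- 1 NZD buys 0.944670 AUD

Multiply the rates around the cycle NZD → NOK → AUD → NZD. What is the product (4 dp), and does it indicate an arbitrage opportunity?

0.9804 (arbitrage exists)

Around NZD → NOK → AUD → NZD: 1 × 6.50090 ÷ 7.01917 ÷ 0.944670 = 0.980410
Product < 1; profitable direction is NZD → AUD → NOK → NZD.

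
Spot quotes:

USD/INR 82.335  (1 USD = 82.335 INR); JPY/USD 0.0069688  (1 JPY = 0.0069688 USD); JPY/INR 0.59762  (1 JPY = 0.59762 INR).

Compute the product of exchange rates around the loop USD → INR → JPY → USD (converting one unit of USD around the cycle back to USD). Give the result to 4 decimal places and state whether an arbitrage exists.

Around USD → INR → JPY → USD: 1 × 82.335 ÷ 0.59762 × 0.0069688 = 0.960102
Product < 1; profitable direction is USD → JPY → INR → USD.

0.9601 (arbitrage exists)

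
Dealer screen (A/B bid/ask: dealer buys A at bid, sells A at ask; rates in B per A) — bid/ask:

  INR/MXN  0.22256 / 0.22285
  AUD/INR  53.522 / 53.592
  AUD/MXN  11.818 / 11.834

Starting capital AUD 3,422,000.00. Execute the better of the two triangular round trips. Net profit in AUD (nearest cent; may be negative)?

Net profit: AUD 22,513.46

Best loop AUD → INR → MXN → AUD:
AUD 3,422,000.00 × 53.522 (sell AUD at bid) = INR 183,152,284.00
INR 183,152,284.00 × 0.22256 (sell INR at bid) = MXN 40,762,372.33
MXN 40,762,372.33 ÷ 11.834 (buy AUD at ask) = AUD 3,444,513.46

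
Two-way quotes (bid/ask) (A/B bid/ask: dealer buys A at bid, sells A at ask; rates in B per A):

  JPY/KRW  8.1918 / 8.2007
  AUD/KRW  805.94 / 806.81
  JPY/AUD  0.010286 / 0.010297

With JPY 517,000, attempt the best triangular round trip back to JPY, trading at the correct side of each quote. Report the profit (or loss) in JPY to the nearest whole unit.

Best loop JPY → AUD → KRW → JPY:
JPY 517,000 × 0.010286 (sell JPY at bid) = AUD 5,317.86
AUD 5,317.86 × 805.94 (sell AUD at bid) = KRW 4,285,878
KRW 4,285,878 ÷ 8.2007 (buy JPY at ask) = JPY 522,623

Net profit: JPY 5,623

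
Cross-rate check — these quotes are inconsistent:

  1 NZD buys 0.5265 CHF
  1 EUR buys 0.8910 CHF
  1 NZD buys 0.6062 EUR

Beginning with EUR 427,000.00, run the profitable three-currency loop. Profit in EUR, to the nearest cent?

Profitable loop is EUR → CHF → NZD → EUR:
EUR 427,000.00 × 0.8910 = CHF 380,457.00
CHF 380,457.00 ÷ 0.5265 = NZD 722,615.38
NZD 722,615.38 × 0.6062 = EUR 438,049.45
Profit = EUR 438,049.45 − EUR 427,000.00

Profit: EUR 11,049.45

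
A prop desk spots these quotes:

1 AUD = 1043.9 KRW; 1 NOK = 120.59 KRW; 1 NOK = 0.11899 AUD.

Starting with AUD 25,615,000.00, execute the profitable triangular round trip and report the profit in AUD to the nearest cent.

Profit: AUD 769,716.20

Profitable loop is AUD → KRW → NOK → AUD:
AUD 25,615,000.00 × 1043.9 = KRW 26,739,498,500
KRW 26,739,498,500 ÷ 120.59 = NOK 221,738,937.72
NOK 221,738,937.72 × 0.11899 = AUD 26,384,716.20
Profit = AUD 26,384,716.20 − AUD 25,615,000.00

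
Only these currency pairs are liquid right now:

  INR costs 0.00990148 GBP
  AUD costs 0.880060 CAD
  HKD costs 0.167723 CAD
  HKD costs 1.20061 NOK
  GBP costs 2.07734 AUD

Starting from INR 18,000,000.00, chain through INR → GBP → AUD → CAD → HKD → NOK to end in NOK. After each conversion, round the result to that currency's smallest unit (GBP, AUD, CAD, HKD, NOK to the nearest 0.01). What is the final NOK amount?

NOK 2,332,393.46

INR 18,000,000.00 × 0.00990148 = GBP 178,226.64
GBP 178,226.64 × 2.07734 = AUD 370,237.33
AUD 370,237.33 × 0.880060 = CAD 325,831.06
CAD 325,831.06 ÷ 0.167723 = HKD 1,942,673.69
HKD 1,942,673.69 × 1.20061 = NOK 2,332,393.46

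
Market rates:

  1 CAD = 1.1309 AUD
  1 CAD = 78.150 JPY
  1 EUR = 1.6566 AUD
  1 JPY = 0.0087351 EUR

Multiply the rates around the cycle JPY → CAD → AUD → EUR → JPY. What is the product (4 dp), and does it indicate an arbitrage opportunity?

1.0000 (no arbitrage)

Around JPY → CAD → AUD → EUR → JPY: 1 ÷ 78.150 × 1.1309 ÷ 1.6566 ÷ 0.0087351 = 1.000022
Product ≈ 1 (deviation 0.002%, within rounding noise).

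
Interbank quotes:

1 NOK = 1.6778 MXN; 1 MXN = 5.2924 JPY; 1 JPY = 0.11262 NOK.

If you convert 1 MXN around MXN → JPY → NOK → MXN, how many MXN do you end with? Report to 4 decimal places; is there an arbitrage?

1.0000 (no arbitrage)

Around MXN → JPY → NOK → MXN: 1 × 5.2924 × 0.11262 × 1.6778 = 1.000019
Product ≈ 1 (deviation 0.002%, within rounding noise).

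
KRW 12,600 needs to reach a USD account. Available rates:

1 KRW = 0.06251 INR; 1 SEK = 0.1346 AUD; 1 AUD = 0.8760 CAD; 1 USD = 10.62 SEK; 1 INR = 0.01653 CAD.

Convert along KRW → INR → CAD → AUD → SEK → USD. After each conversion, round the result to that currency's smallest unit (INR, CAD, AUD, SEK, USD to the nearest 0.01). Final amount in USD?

USD 10.40

KRW 12,600 × 0.06251 = INR 787.63
INR 787.63 × 0.01653 = CAD 13.02
CAD 13.02 ÷ 0.8760 = AUD 14.86
AUD 14.86 ÷ 0.1346 = SEK 110.40
SEK 110.40 ÷ 10.62 = USD 10.40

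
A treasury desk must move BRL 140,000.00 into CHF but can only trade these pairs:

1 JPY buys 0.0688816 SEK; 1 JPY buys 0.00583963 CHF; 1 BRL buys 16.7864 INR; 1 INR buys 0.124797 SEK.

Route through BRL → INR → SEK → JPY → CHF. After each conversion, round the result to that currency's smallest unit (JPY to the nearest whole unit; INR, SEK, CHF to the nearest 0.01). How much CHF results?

BRL 140,000.00 × 16.7864 = INR 2,350,096.00
INR 2,350,096.00 × 0.124797 = SEK 293,284.93
SEK 293,284.93 ÷ 0.0688816 = JPY 4,257,812
JPY 4,257,812 × 0.00583963 = CHF 24,864.05

CHF 24,864.05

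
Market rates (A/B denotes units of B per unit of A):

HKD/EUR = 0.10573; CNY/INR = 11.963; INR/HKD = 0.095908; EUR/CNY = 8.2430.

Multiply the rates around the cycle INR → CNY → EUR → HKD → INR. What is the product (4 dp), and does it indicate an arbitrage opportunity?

1.0000 (no arbitrage)

Around INR → CNY → EUR → HKD → INR: 1 ÷ 11.963 ÷ 8.2430 ÷ 0.10573 ÷ 0.095908 = 1.000050
Product ≈ 1 (deviation 0.005%, within rounding noise).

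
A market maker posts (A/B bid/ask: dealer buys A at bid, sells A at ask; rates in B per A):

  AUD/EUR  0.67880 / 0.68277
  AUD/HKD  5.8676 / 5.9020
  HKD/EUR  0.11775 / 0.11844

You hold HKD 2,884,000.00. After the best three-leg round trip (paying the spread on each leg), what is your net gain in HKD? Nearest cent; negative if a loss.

Net profit: HKD 34,382.69

Best loop HKD → EUR → AUD → HKD:
HKD 2,884,000.00 × 0.11775 (sell HKD at bid) = EUR 339,591.00
EUR 339,591.00 ÷ 0.68277 (buy AUD at ask) = AUD 497,372.47
AUD 497,372.47 × 5.8676 (sell AUD at bid) = HKD 2,918,382.69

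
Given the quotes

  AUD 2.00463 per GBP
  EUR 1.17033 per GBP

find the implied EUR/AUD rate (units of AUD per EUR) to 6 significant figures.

1 EUR ÷ 1.17033 = 0.85446 GBP
0.85446 GBP × 2.00463 = 1.71288 AUD

EUR/AUD = 1.71288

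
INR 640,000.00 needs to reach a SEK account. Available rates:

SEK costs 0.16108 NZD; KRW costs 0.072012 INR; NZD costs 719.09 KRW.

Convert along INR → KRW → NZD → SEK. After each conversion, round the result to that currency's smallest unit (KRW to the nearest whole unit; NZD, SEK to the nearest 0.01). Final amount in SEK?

INR 640,000.00 ÷ 0.072012 = KRW 8,887,408
KRW 8,887,408 ÷ 719.09 = NZD 12,359.24
NZD 12,359.24 ÷ 0.16108 = SEK 76,727.34

SEK 76,727.34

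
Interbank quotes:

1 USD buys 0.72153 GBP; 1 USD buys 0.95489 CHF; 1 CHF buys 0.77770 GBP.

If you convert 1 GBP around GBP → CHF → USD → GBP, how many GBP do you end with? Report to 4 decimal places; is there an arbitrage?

0.9716 (arbitrage exists)

Around GBP → CHF → USD → GBP: 1 ÷ 0.77770 ÷ 0.95489 × 0.72153 = 0.971603
Product < 1; profitable direction is GBP → USD → CHF → GBP.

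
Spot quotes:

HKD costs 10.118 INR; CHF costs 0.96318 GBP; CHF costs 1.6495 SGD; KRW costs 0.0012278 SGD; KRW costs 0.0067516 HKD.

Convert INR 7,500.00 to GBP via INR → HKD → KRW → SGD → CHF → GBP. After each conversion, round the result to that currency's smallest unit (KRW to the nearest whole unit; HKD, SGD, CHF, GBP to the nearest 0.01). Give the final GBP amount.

GBP 78.71

INR 7,500.00 ÷ 10.118 = HKD 741.25
HKD 741.25 ÷ 0.0067516 = KRW 109,789
KRW 109,789 × 0.0012278 = SGD 134.80
SGD 134.80 ÷ 1.6495 = CHF 81.72
CHF 81.72 × 0.96318 = GBP 78.71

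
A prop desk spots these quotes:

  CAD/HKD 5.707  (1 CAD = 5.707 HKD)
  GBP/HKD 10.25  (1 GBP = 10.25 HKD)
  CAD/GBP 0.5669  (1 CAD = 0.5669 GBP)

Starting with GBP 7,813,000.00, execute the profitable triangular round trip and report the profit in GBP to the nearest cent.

Profitable loop is GBP → HKD → CAD → GBP:
GBP 7,813,000.00 × 10.25 = HKD 80,083,250.00
HKD 80,083,250.00 ÷ 5.707 = CAD 14,032,460.14
CAD 14,032,460.14 × 0.5669 = GBP 7,955,001.65
Profit = GBP 7,955,001.65 − GBP 7,813,000.00

Profit: GBP 142,001.65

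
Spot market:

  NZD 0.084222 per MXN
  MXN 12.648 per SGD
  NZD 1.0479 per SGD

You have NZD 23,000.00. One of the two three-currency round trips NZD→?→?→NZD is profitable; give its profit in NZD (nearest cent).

Profit: NZD 380.59

Profitable loop is NZD → SGD → MXN → NZD:
NZD 23,000.00 ÷ 1.0479 = SGD 21,948.66
SGD 21,948.66 × 12.648 = MXN 277,606.64
MXN 277,606.64 × 0.084222 = NZD 23,380.59
Profit = NZD 23,380.59 − NZD 23,000.00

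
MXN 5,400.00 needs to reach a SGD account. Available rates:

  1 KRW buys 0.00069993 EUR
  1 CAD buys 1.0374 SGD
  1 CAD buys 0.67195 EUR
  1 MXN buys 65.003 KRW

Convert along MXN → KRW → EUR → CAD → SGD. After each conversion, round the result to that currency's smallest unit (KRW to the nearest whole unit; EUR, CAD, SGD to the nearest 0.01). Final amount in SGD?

MXN 5,400.00 × 65.003 = KRW 351,016
KRW 351,016 × 0.00069993 = EUR 245.69
EUR 245.69 ÷ 0.67195 = CAD 365.64
CAD 365.64 × 1.0374 = SGD 379.31

SGD 379.31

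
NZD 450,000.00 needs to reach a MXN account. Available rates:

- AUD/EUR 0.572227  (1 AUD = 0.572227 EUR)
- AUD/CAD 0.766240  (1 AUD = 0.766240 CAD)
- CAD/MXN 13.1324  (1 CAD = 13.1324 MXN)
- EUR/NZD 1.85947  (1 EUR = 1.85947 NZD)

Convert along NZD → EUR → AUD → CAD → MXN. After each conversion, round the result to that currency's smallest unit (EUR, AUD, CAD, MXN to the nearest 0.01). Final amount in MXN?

NZD 450,000.00 ÷ 1.85947 = EUR 242,004.44
EUR 242,004.44 ÷ 0.572227 = AUD 422,916.85
AUD 422,916.85 × 0.766240 = CAD 324,055.81
CAD 324,055.81 × 13.1324 = MXN 4,255,630.52

MXN 4,255,630.52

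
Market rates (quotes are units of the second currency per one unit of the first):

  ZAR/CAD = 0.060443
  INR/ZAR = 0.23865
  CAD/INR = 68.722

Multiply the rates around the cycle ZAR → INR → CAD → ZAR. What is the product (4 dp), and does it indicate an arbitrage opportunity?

Around ZAR → INR → CAD → ZAR: 1 ÷ 0.23865 ÷ 68.722 ÷ 0.060443 = 1.008781
Product > 1; profitable direction is ZAR → INR → CAD → ZAR.

1.0088 (arbitrage exists)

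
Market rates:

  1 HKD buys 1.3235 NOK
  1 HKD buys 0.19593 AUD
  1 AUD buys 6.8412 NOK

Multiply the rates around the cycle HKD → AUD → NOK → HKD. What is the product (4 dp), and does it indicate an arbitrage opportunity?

1.0128 (arbitrage exists)

Around HKD → AUD → NOK → HKD: 1 × 0.19593 × 6.8412 ÷ 1.3235 = 1.012766
Product > 1; profitable direction is HKD → AUD → NOK → HKD.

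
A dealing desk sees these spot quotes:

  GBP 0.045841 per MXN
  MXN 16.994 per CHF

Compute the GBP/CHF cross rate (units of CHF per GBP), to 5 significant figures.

1 GBP ÷ 0.045841 = 21.8145 MXN
21.8145 MXN ÷ 16.994 = 1.28366 CHF

GBP/CHF = 1.2837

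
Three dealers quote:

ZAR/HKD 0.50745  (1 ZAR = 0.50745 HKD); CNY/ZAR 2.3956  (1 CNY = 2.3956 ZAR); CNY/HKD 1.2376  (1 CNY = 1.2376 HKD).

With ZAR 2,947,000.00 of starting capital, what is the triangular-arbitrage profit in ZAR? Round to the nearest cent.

Profitable loop is ZAR → CNY → HKD → ZAR:
ZAR 2,947,000.00 ÷ 2.3956 = CNY 1,230,171.98
CNY 1,230,171.98 × 1.2376 = HKD 1,522,460.84
HKD 1,522,460.84 ÷ 0.50745 = ZAR 3,000,218.44
Profit = ZAR 3,000,218.44 − ZAR 2,947,000.00

Profit: ZAR 53,218.44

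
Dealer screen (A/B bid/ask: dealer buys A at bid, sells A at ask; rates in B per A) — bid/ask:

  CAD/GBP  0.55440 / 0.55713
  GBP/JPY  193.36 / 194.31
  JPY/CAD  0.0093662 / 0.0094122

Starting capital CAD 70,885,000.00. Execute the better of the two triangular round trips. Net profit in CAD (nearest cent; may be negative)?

Best loop CAD → GBP → JPY → CAD:
CAD 70,885,000.00 × 0.55440 (sell CAD at bid) = GBP 39,298,644.00
GBP 39,298,644.00 × 193.36 (sell GBP at bid) = JPY 7,598,785,804
JPY 7,598,785,804 × 0.0093662 (sell JPY at bid) = CAD 71,171,747.60

Net profit: CAD 286,747.60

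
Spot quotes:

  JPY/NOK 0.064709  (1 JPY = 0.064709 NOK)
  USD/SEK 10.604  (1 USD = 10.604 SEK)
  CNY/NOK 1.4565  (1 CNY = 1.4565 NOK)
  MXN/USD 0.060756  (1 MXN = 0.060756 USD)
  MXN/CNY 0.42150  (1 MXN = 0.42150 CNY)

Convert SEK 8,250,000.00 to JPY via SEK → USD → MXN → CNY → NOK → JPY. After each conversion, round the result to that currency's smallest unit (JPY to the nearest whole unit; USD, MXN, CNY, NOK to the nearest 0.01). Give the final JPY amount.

SEK 8,250,000.00 ÷ 10.604 = USD 778,008.30
USD 778,008.30 ÷ 0.060756 = MXN 12,805,456.25
MXN 12,805,456.25 × 0.42150 = CNY 5,397,499.81
CNY 5,397,499.81 × 1.4565 = NOK 7,861,458.47
NOK 7,861,458.47 ÷ 0.064709 = JPY 121,489,414

JPY 121,489,414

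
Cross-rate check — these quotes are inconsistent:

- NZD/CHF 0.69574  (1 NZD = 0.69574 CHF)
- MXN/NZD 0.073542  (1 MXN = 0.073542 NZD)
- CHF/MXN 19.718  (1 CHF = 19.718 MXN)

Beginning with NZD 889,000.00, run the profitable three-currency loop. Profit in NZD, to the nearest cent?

Profitable loop is NZD → CHF → MXN → NZD:
NZD 889,000.00 × 0.69574 = CHF 618,512.86
CHF 618,512.86 × 19.718 = MXN 12,195,836.57
MXN 12,195,836.57 × 0.073542 = NZD 896,906.21
Profit = NZD 896,906.21 − NZD 889,000.00

Profit: NZD 7,906.21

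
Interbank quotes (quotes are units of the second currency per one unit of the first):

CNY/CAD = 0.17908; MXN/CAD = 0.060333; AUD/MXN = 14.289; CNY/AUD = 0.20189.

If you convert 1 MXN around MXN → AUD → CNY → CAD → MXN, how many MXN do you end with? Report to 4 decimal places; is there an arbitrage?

Around MXN → AUD → CNY → CAD → MXN: 1 ÷ 14.289 ÷ 0.20189 × 0.17908 ÷ 0.060333 = 1.028906
Product > 1; profitable direction is MXN → AUD → CNY → CAD → MXN.

1.0289 (arbitrage exists)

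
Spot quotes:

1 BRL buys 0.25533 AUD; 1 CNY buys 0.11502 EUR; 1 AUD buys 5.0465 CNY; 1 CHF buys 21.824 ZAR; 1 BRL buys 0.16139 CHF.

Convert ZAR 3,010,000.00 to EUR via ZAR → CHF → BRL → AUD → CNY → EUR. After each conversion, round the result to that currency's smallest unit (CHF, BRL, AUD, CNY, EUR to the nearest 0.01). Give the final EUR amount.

EUR 126,654.61

ZAR 3,010,000.00 ÷ 21.824 = CHF 137,921.55
CHF 137,921.55 ÷ 0.16139 = BRL 854,585.48
BRL 854,585.48 × 0.25533 = AUD 218,201.31
AUD 218,201.31 × 5.0465 = CNY 1,101,152.91
CNY 1,101,152.91 × 0.11502 = EUR 126,654.61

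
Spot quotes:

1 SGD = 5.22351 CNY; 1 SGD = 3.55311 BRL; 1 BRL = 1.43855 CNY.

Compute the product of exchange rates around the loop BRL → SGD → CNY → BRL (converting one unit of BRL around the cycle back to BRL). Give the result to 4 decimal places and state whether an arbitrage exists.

1.0219 (arbitrage exists)

Around BRL → SGD → CNY → BRL: 1 ÷ 3.55311 × 5.22351 ÷ 1.43855 = 1.021948
Product > 1; profitable direction is BRL → SGD → CNY → BRL.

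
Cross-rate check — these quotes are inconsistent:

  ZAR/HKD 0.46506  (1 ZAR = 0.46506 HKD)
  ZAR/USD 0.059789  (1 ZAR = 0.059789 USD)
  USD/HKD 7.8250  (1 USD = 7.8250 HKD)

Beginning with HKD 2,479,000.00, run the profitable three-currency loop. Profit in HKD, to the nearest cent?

Profitable loop is HKD → ZAR → USD → HKD:
HKD 2,479,000.00 ÷ 0.46506 = ZAR 5,330,494.99
ZAR 5,330,494.99 × 0.059789 = USD 318,704.96
USD 318,704.96 × 7.8250 = HKD 2,493,866.35
Profit = HKD 2,493,866.35 − HKD 2,479,000.00

Profit: HKD 14,866.35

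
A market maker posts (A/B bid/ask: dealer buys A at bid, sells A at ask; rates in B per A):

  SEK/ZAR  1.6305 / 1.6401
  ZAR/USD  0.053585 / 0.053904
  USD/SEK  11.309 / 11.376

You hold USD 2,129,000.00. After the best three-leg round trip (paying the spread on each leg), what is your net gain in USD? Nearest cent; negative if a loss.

Best loop USD → ZAR → SEK → USD:
USD 2,129,000.00 ÷ 0.053904 (buy ZAR at ask) = ZAR 39,496,141.29
ZAR 39,496,141.29 ÷ 1.6401 (buy SEK at ask) = SEK 24,081,544.59
SEK 24,081,544.59 ÷ 11.376 (buy USD at ask) = USD 2,116,872.77

Net result: USD -12,127.23 (no profitable arbitrage after spreads)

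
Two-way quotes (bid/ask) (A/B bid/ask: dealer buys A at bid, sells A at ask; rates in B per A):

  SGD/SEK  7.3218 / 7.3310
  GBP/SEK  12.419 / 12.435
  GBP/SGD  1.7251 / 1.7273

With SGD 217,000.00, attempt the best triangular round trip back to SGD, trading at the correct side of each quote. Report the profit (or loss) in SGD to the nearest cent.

Net profit: SGD 3,417.50

Best loop SGD → SEK → GBP → SGD:
SGD 217,000.00 × 7.3218 (sell SGD at bid) = SEK 1,588,830.60
SEK 1,588,830.60 ÷ 12.435 (buy GBP at ask) = GBP 127,770.86
GBP 127,770.86 × 1.7251 (sell GBP at bid) = SGD 220,417.50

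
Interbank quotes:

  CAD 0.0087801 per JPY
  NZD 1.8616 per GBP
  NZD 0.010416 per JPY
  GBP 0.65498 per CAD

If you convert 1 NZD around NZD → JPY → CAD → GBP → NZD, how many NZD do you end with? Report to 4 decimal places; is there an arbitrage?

Around NZD → JPY → CAD → GBP → NZD: 1 ÷ 0.010416 × 0.0087801 × 0.65498 × 1.8616 = 1.027810
Product > 1; profitable direction is NZD → JPY → CAD → GBP → NZD.

1.0278 (arbitrage exists)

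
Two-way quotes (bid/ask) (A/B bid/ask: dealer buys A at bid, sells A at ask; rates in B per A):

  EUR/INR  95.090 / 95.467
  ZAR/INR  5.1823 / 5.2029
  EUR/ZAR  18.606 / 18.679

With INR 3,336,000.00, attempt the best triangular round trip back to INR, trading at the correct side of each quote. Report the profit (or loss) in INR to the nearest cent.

Net profit: INR 33,367.12

Best loop INR → EUR → ZAR → INR:
INR 3,336,000.00 ÷ 95.467 (buy EUR at ask) = EUR 34,944.01
EUR 34,944.01 × 18.606 (sell EUR at bid) = ZAR 650,168.29
ZAR 650,168.29 × 5.1823 (sell ZAR at bid) = INR 3,369,367.12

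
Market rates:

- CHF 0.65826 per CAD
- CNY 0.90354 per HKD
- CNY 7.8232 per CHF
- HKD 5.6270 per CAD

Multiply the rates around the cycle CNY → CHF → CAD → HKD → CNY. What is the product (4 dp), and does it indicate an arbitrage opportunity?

Around CNY → CHF → CAD → HKD → CNY: 1 ÷ 7.8232 ÷ 0.65826 × 5.6270 × 0.90354 = 0.987285
Product < 1; profitable direction is CNY → HKD → CAD → CHF → CNY.

0.9873 (arbitrage exists)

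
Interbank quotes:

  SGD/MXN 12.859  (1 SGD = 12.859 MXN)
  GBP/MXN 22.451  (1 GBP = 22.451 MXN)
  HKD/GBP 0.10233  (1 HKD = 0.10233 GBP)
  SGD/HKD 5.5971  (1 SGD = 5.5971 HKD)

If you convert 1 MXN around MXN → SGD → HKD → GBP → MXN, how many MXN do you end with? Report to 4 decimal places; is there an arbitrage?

Around MXN → SGD → HKD → GBP → MXN: 1 ÷ 12.859 × 5.5971 × 0.10233 × 22.451 = 0.999987
Product ≈ 1 (deviation 0.001%, within rounding noise).

1.0000 (no arbitrage)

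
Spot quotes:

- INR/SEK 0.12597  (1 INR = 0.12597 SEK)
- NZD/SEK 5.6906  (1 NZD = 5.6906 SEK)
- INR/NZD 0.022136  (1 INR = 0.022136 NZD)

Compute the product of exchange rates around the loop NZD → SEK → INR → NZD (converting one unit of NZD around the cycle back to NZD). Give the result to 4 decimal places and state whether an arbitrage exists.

1.0000 (no arbitrage)

Around NZD → SEK → INR → NZD: 1 × 5.6906 ÷ 0.12597 × 0.022136 = 0.999977
Product ≈ 1 (deviation 0.002%, within rounding noise).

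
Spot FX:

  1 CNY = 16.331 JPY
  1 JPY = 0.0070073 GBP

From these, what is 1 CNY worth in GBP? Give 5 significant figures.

1 CNY × 16.331 = 16.331 JPY
16.331 JPY × 0.0070073 = 0.114436 GBP

CNY/GBP = 0.11444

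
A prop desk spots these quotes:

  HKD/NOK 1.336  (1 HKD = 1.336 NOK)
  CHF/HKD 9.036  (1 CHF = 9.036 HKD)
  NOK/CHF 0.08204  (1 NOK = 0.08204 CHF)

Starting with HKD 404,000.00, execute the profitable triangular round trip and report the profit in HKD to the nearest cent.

Profit: HKD 3,918.15

Profitable loop is HKD → CHF → NOK → HKD:
HKD 404,000.00 ÷ 9.036 = CHF 44,710.05
CHF 44,710.05 ÷ 0.08204 = NOK 544,978.65
NOK 544,978.65 ÷ 1.336 = HKD 407,918.15
Profit = HKD 407,918.15 − HKD 404,000.00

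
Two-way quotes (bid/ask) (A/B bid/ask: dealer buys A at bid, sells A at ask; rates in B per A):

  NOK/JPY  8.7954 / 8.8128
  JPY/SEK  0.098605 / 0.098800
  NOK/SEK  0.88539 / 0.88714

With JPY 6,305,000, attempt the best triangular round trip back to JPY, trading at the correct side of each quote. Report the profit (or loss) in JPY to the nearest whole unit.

Net profit: JPY 106,341

Best loop JPY → NOK → SEK → JPY:
JPY 6,305,000 ÷ 8.8128 (buy NOK at ask) = NOK 715,436.64
NOK 715,436.64 × 0.88539 (sell NOK at bid) = SEK 633,440.44
SEK 633,440.44 ÷ 0.098800 (buy JPY at ask) = JPY 6,411,341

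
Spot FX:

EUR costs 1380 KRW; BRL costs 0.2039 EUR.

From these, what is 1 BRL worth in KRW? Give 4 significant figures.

1 BRL × 0.2039 = 0.2039 EUR
0.2039 EUR × 1380 = 281.382 KRW

BRL/KRW = 281.4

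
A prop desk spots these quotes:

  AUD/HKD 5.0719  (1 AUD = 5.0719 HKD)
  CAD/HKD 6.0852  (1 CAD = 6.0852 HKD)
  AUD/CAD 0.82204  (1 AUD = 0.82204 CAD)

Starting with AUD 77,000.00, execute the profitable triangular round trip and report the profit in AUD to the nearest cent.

Profit: AUD 1,071.69

Profitable loop is AUD → HKD → CAD → AUD:
AUD 77,000.00 × 5.0719 = HKD 390,536.30
HKD 390,536.30 ÷ 6.0852 = CAD 64,178.05
CAD 64,178.05 ÷ 0.82204 = AUD 78,071.69
Profit = AUD 78,071.69 − AUD 77,000.00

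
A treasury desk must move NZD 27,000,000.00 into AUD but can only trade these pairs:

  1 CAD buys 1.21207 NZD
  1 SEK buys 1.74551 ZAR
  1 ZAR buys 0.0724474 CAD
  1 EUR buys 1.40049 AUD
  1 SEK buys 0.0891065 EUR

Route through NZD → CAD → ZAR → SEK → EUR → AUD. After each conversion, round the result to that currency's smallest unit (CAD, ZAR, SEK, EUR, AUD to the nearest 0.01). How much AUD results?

AUD 21,982,663.62

NZD 27,000,000.00 ÷ 1.21207 = CAD 22,275,941.16
CAD 22,275,941.16 ÷ 0.0724474 = ZAR 307,477,441.01
ZAR 307,477,441.01 ÷ 1.74551 = SEK 176,153,354.04
SEK 176,153,354.04 × 0.0891065 = EUR 15,696,408.84
EUR 15,696,408.84 × 1.40049 = AUD 21,982,663.62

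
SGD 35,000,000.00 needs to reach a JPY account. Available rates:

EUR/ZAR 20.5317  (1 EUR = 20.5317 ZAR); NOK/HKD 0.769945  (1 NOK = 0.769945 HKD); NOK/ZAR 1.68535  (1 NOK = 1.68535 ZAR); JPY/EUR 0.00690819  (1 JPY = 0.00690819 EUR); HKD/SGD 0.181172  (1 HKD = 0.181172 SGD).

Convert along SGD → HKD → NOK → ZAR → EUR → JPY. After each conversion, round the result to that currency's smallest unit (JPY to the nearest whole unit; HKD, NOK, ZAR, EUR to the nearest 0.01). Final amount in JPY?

SGD 35,000,000.00 ÷ 0.181172 = HKD 193,186,585.12
HKD 193,186,585.12 ÷ 0.769945 = NOK 250,909,591.10
NOK 250,909,591.10 × 1.68535 = ZAR 422,870,479.36
ZAR 422,870,479.36 ÷ 20.5317 = EUR 20,595,979.84
EUR 20,595,979.84 ÷ 0.00690819 = JPY 2,981,385,839

JPY 2,981,385,839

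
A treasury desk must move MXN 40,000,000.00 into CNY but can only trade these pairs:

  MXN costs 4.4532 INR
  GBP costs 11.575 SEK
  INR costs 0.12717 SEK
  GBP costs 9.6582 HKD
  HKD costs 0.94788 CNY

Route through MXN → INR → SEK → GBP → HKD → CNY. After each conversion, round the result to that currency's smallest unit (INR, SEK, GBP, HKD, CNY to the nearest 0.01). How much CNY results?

CNY 17,916,180.02

MXN 40,000,000.00 × 4.4532 = INR 178,128,000.00
INR 178,128,000.00 × 0.12717 = SEK 22,652,537.76
SEK 22,652,537.76 ÷ 11.575 = GBP 1,957,022.70
GBP 1,957,022.70 × 9.6582 = HKD 18,901,316.64
HKD 18,901,316.64 × 0.94788 = CNY 17,916,180.02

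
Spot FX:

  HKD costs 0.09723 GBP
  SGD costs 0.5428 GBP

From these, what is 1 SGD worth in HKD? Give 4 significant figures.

SGD/HKD = 5.583

1 SGD × 0.5428 = 0.5428 GBP
0.5428 GBP ÷ 0.09723 = 5.58264 HKD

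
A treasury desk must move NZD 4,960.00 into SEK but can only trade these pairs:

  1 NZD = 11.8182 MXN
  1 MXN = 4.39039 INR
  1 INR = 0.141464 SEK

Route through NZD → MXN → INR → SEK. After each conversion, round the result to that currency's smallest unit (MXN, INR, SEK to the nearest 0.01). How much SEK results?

SEK 36,406.76

NZD 4,960.00 × 11.8182 = MXN 58,618.27
MXN 58,618.27 × 4.39039 = INR 257,357.07
INR 257,357.07 × 0.141464 = SEK 36,406.76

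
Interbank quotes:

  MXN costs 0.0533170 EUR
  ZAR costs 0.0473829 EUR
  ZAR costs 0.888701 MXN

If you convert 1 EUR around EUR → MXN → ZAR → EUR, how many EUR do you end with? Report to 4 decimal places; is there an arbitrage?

1.0000 (no arbitrage)

Around EUR → MXN → ZAR → EUR: 1 ÷ 0.0533170 ÷ 0.888701 × 0.0473829 = 1.000001
Product ≈ 1 (deviation 0.000%, within rounding noise).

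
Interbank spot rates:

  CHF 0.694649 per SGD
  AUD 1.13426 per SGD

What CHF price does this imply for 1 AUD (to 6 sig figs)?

AUD/CHF = 0.612425

1 AUD ÷ 1.13426 = 0.881632 SGD
0.881632 SGD × 0.694649 = 0.612425 CHF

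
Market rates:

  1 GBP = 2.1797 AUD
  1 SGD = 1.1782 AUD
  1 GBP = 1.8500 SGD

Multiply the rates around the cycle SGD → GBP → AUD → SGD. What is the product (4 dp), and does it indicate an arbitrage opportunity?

Around SGD → GBP → AUD → SGD: 1 ÷ 1.8500 × 2.1797 ÷ 1.1782 = 1.000014
Product ≈ 1 (deviation 0.001%, within rounding noise).

1.0000 (no arbitrage)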